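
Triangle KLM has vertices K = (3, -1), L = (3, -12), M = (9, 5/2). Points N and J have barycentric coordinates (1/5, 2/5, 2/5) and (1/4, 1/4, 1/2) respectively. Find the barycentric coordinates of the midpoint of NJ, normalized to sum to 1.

Since both coordinate triples sum to 1, the midpoint's barycentrics are the componentwise average.
(1/5+1/4)/2 = 9/40; similarly 13/40 and 9/20.

(9/40, 13/40, 9/20)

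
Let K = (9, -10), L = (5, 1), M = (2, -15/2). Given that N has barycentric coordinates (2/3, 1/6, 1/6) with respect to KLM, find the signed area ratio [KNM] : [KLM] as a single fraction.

1/6

The signed ratio [KNM]/[KLM] equals the barycentric coordinate of N at vertex L, which is 1/6.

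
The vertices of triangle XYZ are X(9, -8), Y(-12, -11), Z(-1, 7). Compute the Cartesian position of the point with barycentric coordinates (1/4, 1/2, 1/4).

(-4, -23/4)

W = (1/4)·X + (1/2)·Y + (1/4)·Z.
x-coordinate: (1/4)·9 + (1/2)·(-12) + (1/4)·(-1) = -4.
y-coordinate: (1/4)·(-8) + (1/2)·(-11) + (1/4)·7 = -23/4.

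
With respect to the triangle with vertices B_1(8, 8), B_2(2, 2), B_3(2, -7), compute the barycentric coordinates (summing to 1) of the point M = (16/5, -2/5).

(1/5, 2/5, 2/5)

Signed area of the reference triangle: [B_1B_2B_3] = ½·(8·(2−(-7)) + 2·(-7−8) + 2·(8−2)) = ½·(72 − 30 + 12) = 27.
[MB_2B_3] = ½·((16/5)·(2−(-7)) + 2·(-7−(-2/5)) + 2·(-2/5−2)) = ½·(144/5 − 66/5 − 24/5) = 27/5, so the B_1-coordinate is (27/5)/27 = 1/5.
[B_1MB_3] = ½·(8·(-2/5−(-7)) + (16/5)·(-7−8) + 2·(8−(-2/5))) = ½·(264/5 − 48 + 84/5) = 54/5, so the B_2-coordinate is 2/5.
[B_1B_2M] = ½·(8·(2−(-2/5)) + 2·(-2/5−8) + (16/5)·(8−2)) = ½·(96/5 − 84/5 + 96/5) = 54/5, so the B_3-coordinate is 2/5.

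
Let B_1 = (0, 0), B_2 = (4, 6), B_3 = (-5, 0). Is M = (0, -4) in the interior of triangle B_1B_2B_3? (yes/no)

no

Barycentric coordinates of M: (11/5, -2/3, -8/15).
The three coordinates are positive, negative, negative; a point is interior exactly when all three are positive.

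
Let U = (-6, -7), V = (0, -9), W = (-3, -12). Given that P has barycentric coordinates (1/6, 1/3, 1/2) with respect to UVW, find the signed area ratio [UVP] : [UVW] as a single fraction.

The signed ratio [UVP]/[UVW] equals the barycentric coordinate of P at vertex W, which is 1/2.

1/2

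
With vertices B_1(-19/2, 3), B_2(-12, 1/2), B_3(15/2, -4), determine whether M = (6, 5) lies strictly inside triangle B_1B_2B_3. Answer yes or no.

Barycentric coordinates of M: (45/16, -19/8, 9/16).
The three coordinates are positive, negative, positive; a point is interior exactly when all three are positive.

no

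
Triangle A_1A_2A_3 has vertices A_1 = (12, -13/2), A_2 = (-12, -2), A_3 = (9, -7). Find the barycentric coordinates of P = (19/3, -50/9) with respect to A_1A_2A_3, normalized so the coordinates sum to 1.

(2/3, 2/9, 1/9)

Signed area of the reference triangle: [A_1A_2A_3] = ½·(12·(-2−(-7)) + (-12)·(-7−(-13/2)) + 9·(-13/2−(-2))) = ½·(60 + 6 − 81/2) = 51/4.
[PA_2A_3] = ½·((19/3)·(-2−(-7)) + (-12)·(-7−(-50/9)) + 9·(-50/9−(-2))) = ½·(95/3 + 52/3 − 32) = 17/2, so the A_1-coordinate is (17/2)/(51/4) = 2/3.
[A_1PA_3] = ½·(12·(-50/9−(-7)) + (19/3)·(-7−(-13/2)) + 9·(-13/2−(-50/9))) = ½·(52/3 − 19/6 − 17/2) = 17/6, so the A_2-coordinate is 2/9.
[A_1A_2P] = ½·(12·(-2−(-50/9)) + (-12)·(-50/9−(-13/2)) + (19/3)·(-13/2−(-2))) = ½·(128/3 − 34/3 − 57/2) = 17/12, so the A_3-coordinate is 1/9.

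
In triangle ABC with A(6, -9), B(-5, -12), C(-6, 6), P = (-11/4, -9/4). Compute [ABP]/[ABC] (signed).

[ABC] = ½·(6·(-12−6) + (-5)·(6−(-9)) + (-6)·(-9−(-12))) = ½·(-108 − 75 − 18) = -201/2.
[ABP] = ½·(6·(-12−(-9/4)) + (-5)·(-9/4−(-9)) + (-11/4)·(-9−(-12))) = ½·(-117/2 − 135/4 − 33/4) = -201/4, so the ratio is (-201/4)/(-201/2) = 1/2.

1/2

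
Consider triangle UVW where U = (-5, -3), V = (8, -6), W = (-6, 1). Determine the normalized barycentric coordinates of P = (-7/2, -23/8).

(3/4, 1/8, 1/8)

Signed area of the reference triangle: [UVW] = ½·((-5)·(-6−1) + 8·(1−(-3)) + (-6)·(-3−(-6))) = ½·(35 + 32 − 18) = 49/2.
[PVW] = ½·((-7/2)·(-6−1) + 8·(1−(-23/8)) + (-6)·(-23/8−(-6))) = ½·(49/2 + 31 − 75/4) = 147/8, so the U-coordinate is (147/8)/(49/2) = 3/4.
[UPW] = ½·((-5)·(-23/8−1) + (-7/2)·(1−(-3)) + (-6)·(-3−(-23/8))) = ½·(155/8 − 14 + 3/4) = 49/16, so the V-coordinate is 1/8.
[UVP] = ½·((-5)·(-6−(-23/8)) + 8·(-23/8−(-3)) + (-7/2)·(-3−(-6))) = ½·(125/8 + 1 − 21/2) = 49/16, so the W-coordinate is 1/8.
Check: 3/4 + 1/8 + 1/8 = 1.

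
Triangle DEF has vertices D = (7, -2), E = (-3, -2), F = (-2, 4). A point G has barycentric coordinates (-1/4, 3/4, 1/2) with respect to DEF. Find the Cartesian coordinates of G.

G = (-1/4)·D + (3/4)·E + (1/2)·F.
x-coordinate: (-1/4)·7 + (3/4)·(-3) + (1/2)·(-2) = -5.
y-coordinate: (-1/4)·(-2) + (3/4)·(-2) + (1/2)·4 = 1.

(-5, 1)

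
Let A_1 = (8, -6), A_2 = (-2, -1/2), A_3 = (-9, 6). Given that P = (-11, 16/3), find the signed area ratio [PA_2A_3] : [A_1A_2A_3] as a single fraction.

[A_1A_2A_3] = ½·(8·(-1/2−6) + (-2)·(6−(-6)) + (-9)·(-6−(-1/2))) = ½·(-52 − 24 + 99/2) = -53/4.
[PA_2A_3] = ½·((-11)·(-1/2−6) + (-2)·(6−(16/3)) + (-9)·(16/3−(-1/2))) = ½·(143/2 − 4/3 − 105/2) = 53/6, so the ratio is (53/6)/(-53/4) = -2/3.

-2/3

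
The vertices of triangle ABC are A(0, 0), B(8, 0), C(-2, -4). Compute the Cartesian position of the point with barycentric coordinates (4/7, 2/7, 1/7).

P = (4/7)·A + (2/7)·B + (1/7)·C.
x-coordinate: (4/7)·0 + (2/7)·8 + (1/7)·(-2) = 2.
y-coordinate: (4/7)·0 + (2/7)·0 + (1/7)·(-4) = -4/7.

(2, -4/7)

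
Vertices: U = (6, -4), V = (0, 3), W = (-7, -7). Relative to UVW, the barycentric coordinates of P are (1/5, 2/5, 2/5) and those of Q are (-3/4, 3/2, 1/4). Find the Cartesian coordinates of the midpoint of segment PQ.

Barycentric coordinates of the midpoint are the average: (-11/40, 19/20, 13/40).
Converting: (-11/40)·U + (19/20)·V + (13/40)·W = (-157/40, 67/40).

(-157/40, 67/40)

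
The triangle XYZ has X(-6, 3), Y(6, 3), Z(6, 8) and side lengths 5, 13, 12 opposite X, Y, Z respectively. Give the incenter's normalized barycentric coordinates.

The incenter has barycentric coordinates proportional to the opposite side lengths: (5 : 13 : 12).
Normalizing by 5+13+12 = 30 gives (1/6, 13/30, 2/5).

(1/6, 13/30, 2/5)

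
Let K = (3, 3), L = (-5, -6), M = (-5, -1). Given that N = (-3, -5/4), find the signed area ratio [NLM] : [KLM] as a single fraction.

[KLM] = ½·(3·(-6−(-1)) + (-5)·(-1−3) + (-5)·(3−(-6))) = ½·(-15 + 20 − 45) = -20.
[NLM] = ½·((-3)·(-6−(-1)) + (-5)·(-1−(-5/4)) + (-5)·(-5/4−(-6))) = ½·(15 − 5/4 − 95/4) = -5, so the ratio is (-5)/(-20) = 1/4.

1/4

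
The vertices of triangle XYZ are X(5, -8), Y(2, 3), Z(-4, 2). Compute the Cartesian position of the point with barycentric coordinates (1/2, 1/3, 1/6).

(5/2, -8/3)

W = (1/2)·X + (1/3)·Y + (1/6)·Z.
x-coordinate: (1/2)·5 + (1/3)·2 + (1/6)·(-4) = 5/2.
y-coordinate: (1/2)·(-8) + (1/3)·3 + (1/6)·2 = -8/3.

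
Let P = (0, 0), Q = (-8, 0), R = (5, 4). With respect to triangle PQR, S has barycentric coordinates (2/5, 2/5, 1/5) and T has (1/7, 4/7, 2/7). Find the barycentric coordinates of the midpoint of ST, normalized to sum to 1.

(19/70, 17/35, 17/70)

Since both coordinate triples sum to 1, the midpoint's barycentrics are the componentwise average.
(2/5+1/7)/2 = 19/70; similarly 17/35 and 17/70.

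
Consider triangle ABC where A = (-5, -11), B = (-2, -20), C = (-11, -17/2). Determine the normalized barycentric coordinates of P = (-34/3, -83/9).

Signed area of the reference triangle: [ABC] = ½·((-5)·(-20−(-17/2)) + (-2)·(-17/2−(-11)) + (-11)·(-11−(-20))) = ½·(115/2 − 5 − 99) = -93/4.
[PBC] = ½·((-34/3)·(-20−(-17/2)) + (-2)·(-17/2−(-83/9)) + (-11)·(-83/9−(-20))) = ½·(391/3 − 13/9 − 1067/9) = 31/6, so the A-coordinate is (31/6)/(-93/4) = -2/9.
[APC] = ½·((-5)·(-83/9−(-17/2)) + (-34/3)·(-17/2−(-11)) + (-11)·(-11−(-83/9))) = ½·(65/18 − 85/3 + 176/9) = -31/12, so the B-coordinate is 1/9.
[ABP] = ½·((-5)·(-20−(-83/9)) + (-2)·(-83/9−(-11)) + (-34/3)·(-11−(-20))) = ½·(485/9 − 32/9 − 102) = -155/6, so the C-coordinate is 10/9.

(-2/9, 1/9, 10/9)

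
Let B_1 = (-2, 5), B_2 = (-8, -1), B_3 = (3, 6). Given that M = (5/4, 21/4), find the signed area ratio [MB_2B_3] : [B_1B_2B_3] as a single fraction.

1/6

[B_1B_2B_3] = ½·((-2)·(-1−6) + (-8)·(6−5) + 3·(5−(-1))) = ½·(14 − 8 + 18) = 12.
[MB_2B_3] = ½·((5/4)·(-1−6) + (-8)·(6−(21/4)) + 3·(21/4−(-1))) = ½·(-35/4 − 6 + 75/4) = 2, so the ratio is 2/12 = 1/6.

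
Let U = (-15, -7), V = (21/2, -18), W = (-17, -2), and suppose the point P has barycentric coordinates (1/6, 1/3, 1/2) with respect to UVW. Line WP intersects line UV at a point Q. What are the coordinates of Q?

Line WP meets UV where the W-coordinate vanishes; zeroing P's W-weight and renormalizing leaves U, V-weights 1/6 : 1/3 → (1/3, 2/3).
So Q = (1/3)·U + (2/3)·V = (2, -43/3).

(2, -43/3)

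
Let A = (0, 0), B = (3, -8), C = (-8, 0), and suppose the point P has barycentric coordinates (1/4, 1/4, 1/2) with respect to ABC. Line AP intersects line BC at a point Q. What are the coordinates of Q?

Line AP meets BC where the A-coordinate vanishes; zeroing P's A-weight and renormalizing leaves B, C-weights 1/4 : 1/2 → (1/3, 2/3).
So Q = (1/3)·B + (2/3)·C = (-13/3, -8/3).

(-13/3, -8/3)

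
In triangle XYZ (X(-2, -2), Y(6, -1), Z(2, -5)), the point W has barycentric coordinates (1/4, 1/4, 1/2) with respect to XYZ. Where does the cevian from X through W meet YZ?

Line XW meets YZ where the X-coordinate vanishes; zeroing W's X-weight and renormalizing leaves Y, Z-weights 1/4 : 1/2 → (1/3, 2/3).
So V = (1/3)·Y + (2/3)·Z = (10/3, -11/3).

(10/3, -11/3)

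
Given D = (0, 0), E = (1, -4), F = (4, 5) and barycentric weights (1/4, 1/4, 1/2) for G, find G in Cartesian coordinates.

(9/4, 3/2)

G = (1/4)·D + (1/4)·E + (1/2)·F.
x-coordinate: (1/4)·0 + (1/4)·1 + (1/2)·4 = 9/4.
y-coordinate: (1/4)·0 + (1/4)·(-4) + (1/2)·5 = 3/2.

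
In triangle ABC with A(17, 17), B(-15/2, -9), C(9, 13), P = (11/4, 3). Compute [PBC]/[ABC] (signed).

1/4

[ABC] = ½·(17·(-9−13) + (-15/2)·(13−17) + 9·(17−(-9))) = ½·(-374 + 30 + 234) = -55.
[PBC] = ½·((11/4)·(-9−13) + (-15/2)·(13−3) + 9·(3−(-9))) = ½·(-121/2 − 75 + 108) = -55/4, so the ratio is (-55/4)/(-55) = 1/4.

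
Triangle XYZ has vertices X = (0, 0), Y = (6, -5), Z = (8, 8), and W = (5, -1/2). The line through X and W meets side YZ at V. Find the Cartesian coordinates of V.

Barycentric coordinates of W with respect to XYZ: (1/4, 1/2, 1/4).
On side YZ the X-coordinate is zero; dropping W's X-weight 1/4 and renormalizing the remaining 1/2 : 1/4 gives weights 2/3, 1/3 on Y, Z.
V = (2/3)·(6, -5) + (1/3)·(8, 8) = (20/3, -2/3).

(20/3, -2/3)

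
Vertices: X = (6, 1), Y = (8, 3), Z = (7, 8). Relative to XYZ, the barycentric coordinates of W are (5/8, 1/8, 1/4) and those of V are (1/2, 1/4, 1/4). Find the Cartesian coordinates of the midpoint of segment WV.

(53/8, 25/8)

Barycentric coordinates of the midpoint are the average: (9/16, 3/16, 1/4).
Converting: (9/16)·X + (3/16)·Y + (1/4)·Z = (53/8, 25/8).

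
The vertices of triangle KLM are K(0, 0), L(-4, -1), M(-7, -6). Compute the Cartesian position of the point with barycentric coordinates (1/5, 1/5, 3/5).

N = (1/5)·K + (1/5)·L + (3/5)·M.
x-coordinate: (1/5)·0 + (1/5)·(-4) + (3/5)·(-7) = -5.
y-coordinate: (1/5)·0 + (1/5)·(-1) + (3/5)·(-6) = -19/5.

(-5, -19/5)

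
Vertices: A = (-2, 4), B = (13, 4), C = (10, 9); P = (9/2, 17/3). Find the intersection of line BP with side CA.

Barycentric coordinates of P with respect to ABC: (1/2, 1/6, 1/3).
On side CA the B-coordinate is zero; dropping P's B-weight 1/6 and renormalizing the remaining 1/3 : 1/2 gives weights 2/5, 3/5 on C, A.
Q = (2/5)·(10, 9) + (3/5)·(-2, 4) = (14/5, 6).

(14/5, 6)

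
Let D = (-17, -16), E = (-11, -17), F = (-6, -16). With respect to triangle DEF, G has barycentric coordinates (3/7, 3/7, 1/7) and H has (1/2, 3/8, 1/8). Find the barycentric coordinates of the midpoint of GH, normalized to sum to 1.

(13/28, 45/112, 15/112)

Since both coordinate triples sum to 1, the midpoint's barycentrics are the componentwise average.
(3/7+1/2)/2 = 13/28; similarly 45/112 and 15/112.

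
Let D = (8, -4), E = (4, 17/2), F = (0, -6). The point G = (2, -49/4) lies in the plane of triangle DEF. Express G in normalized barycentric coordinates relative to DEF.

Signed area of the reference triangle: [DEF] = ½·(8·(17/2−(-6)) + 4·(-6−(-4)) + 0·(-4−(17/2))) = ½·(116 − 8 + 0) = 54.
[GEF] = ½·(2·(17/2−(-6)) + 4·(-6−(-49/4)) + 0·(-49/4−(17/2))) = ½·(29 + 25 + 0) = 27, so the D-coordinate is 27/54 = 1/2.
[DGF] = ½·(8·(-49/4−(-6)) + 2·(-6−(-4)) + 0·(-4−(-49/4))) = ½·(-50 − 4 + 0) = -27, so the E-coordinate is -1/2.
[DEG] = ½·(8·(17/2−(-49/4)) + 4·(-49/4−(-4)) + 2·(-4−(17/2))) = ½·(166 − 33 − 25) = 54, so the F-coordinate is 1.

(1/2, -1/2, 1)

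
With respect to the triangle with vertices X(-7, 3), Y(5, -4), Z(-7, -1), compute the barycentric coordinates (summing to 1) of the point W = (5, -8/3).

Signed area of the reference triangle: [XYZ] = ½·((-7)·(-4−(-1)) + 5·(-1−3) + (-7)·(3−(-4))) = ½·(21 − 20 − 49) = -24.
[WYZ] = ½·(5·(-4−(-1)) + 5·(-1−(-8/3)) + (-7)·(-8/3−(-4))) = ½·(-15 + 25/3 − 28/3) = -8, so the X-coordinate is (-8)/(-24) = 1/3.
[XWZ] = ½·((-7)·(-8/3−(-1)) + 5·(-1−3) + (-7)·(3−(-8/3))) = ½·(35/3 − 20 − 119/3) = -24, so the Y-coordinate is 1.
[XYW] = ½·((-7)·(-4−(-8/3)) + 5·(-8/3−3) + 5·(3−(-4))) = ½·(28/3 − 85/3 + 35) = 8, so the Z-coordinate is -1/3.

(1/3, 1, -1/3)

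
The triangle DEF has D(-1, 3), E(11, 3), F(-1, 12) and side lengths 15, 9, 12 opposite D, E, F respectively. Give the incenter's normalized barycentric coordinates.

The incenter has barycentric coordinates proportional to the opposite side lengths: (15 : 9 : 12).
Normalizing by 15+9+12 = 36 gives (5/12, 1/4, 1/3).

(5/12, 1/4, 1/3)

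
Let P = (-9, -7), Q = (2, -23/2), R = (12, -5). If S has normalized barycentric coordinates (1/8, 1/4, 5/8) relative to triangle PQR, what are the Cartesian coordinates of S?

S = (1/8)·P + (1/4)·Q + (5/8)·R.
x-coordinate: (1/8)·(-9) + (1/4)·2 + (5/8)·12 = 55/8.
y-coordinate: (1/8)·(-7) + (1/4)·(-23/2) + (5/8)·(-5) = -55/8.

(55/8, -55/8)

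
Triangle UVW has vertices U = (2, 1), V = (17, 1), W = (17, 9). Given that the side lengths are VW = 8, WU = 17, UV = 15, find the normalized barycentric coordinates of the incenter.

The incenter has barycentric coordinates proportional to the opposite side lengths: (8 : 17 : 15).
Normalizing by 8+17+15 = 40 gives (1/5, 17/40, 3/8).

(1/5, 17/40, 3/8)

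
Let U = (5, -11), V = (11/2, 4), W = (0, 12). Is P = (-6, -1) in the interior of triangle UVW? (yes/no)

Barycentric coordinates of P: (239/173, -406/173, 340/173).
The three coordinates are positive, negative, positive; a point is interior exactly when all three are positive.

no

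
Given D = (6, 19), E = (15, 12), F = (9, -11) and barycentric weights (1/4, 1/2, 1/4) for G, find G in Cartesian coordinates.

G = (1/4)·D + (1/2)·E + (1/4)·F.
x-coordinate: (1/4)·6 + (1/2)·15 + (1/4)·9 = 45/4.
y-coordinate: (1/4)·19 + (1/2)·12 + (1/4)·(-11) = 8.

(45/4, 8)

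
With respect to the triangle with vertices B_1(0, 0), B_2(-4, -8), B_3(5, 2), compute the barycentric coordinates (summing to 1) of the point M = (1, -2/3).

(1/2, 1/6, 1/3)

Signed area of the reference triangle: [B_1B_2B_3] = ½·(0·(-8−2) + (-4)·(2−0) + 5·(0−(-8))) = ½·(0 − 8 + 40) = 16.
[MB_2B_3] = ½·(1·(-8−2) + (-4)·(2−(-2/3)) + 5·(-2/3−(-8))) = ½·(-10 − 32/3 + 110/3) = 8, so the B_1-coordinate is 8/16 = 1/2.
[B_1MB_3] = ½·(0·(-2/3−2) + 1·(2−0) + 5·(0−(-2/3))) = ½·(0 + 2 + 10/3) = 8/3, so the B_2-coordinate is 1/6.
[B_1B_2M] = ½·(0·(-8−(-2/3)) + (-4)·(-2/3−0) + 1·(0−(-8))) = ½·(0 + 8/3 + 8) = 16/3, so the B_3-coordinate is 1/3.
Check: 1/2 + 1/6 + 1/3 = 1.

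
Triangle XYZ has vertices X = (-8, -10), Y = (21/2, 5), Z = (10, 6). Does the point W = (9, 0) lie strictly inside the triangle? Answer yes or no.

no

Barycentric coordinates of W: (2/13, 46/13, -35/13).
The three coordinates are positive, positive, negative; a point is interior exactly when all three are positive.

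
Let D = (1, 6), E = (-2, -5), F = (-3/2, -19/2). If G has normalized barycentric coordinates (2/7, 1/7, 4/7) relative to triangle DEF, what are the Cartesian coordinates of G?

G = (2/7)·D + (1/7)·E + (4/7)·F.
x-coordinate: (2/7)·1 + (1/7)·(-2) + (4/7)·(-3/2) = -6/7.
y-coordinate: (2/7)·6 + (1/7)·(-5) + (4/7)·(-19/2) = -31/7.

(-6/7, -31/7)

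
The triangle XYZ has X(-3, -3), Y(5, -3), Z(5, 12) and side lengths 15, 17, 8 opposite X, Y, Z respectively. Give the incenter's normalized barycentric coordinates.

The incenter has barycentric coordinates proportional to the opposite side lengths: (15 : 17 : 8).
Normalizing by 15+17+8 = 40 gives (3/8, 17/40, 1/5).

(3/8, 17/40, 1/5)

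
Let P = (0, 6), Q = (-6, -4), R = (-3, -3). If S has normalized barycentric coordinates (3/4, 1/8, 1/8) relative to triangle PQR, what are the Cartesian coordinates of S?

(-9/8, 29/8)

S = (3/4)·P + (1/8)·Q + (1/8)·R.
x-coordinate: (3/4)·0 + (1/8)·(-6) + (1/8)·(-3) = -9/8.
y-coordinate: (3/4)·6 + (1/8)·(-4) + (1/8)·(-3) = 29/8.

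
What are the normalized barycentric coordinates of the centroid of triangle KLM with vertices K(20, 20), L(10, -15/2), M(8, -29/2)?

(1/3, 1/3, 1/3)

The centroid is the average of the vertices, so each weight is 1/3.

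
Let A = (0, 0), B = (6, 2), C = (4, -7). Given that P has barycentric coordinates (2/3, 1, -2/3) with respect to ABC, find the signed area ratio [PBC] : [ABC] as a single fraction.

2/3

The signed ratio [PBC]/[ABC] equals the barycentric coordinate of P at vertex A, which is 2/3.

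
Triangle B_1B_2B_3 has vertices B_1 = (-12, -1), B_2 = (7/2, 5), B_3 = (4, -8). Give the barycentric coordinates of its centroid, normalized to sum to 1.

(1/3, 1/3, 1/3)

The centroid is the average of the vertices, so each weight is 1/3.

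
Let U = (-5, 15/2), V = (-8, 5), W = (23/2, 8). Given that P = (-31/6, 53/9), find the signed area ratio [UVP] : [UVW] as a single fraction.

[UVW] = ½·((-5)·(5−8) + (-8)·(8−(15/2)) + (23/2)·(15/2−5)) = ½·(15 − 4 + 115/4) = 159/8.
[UVP] = ½·((-5)·(5−(53/9)) + (-8)·(53/9−(15/2)) + (-31/6)·(15/2−5)) = ½·(40/9 + 116/9 − 155/12) = 53/24, so the ratio is (53/24)/(159/8) = 1/9.

1/9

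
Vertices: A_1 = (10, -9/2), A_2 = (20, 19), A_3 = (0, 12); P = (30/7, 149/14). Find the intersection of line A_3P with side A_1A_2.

Barycentric coordinates of P with respect to A_1A_2A_3: (1/7, 1/7, 5/7).
On side A_1A_2 the A_3-coordinate is zero; dropping P's A_3-weight 5/7 and renormalizing the remaining 1/7 : 1/7 gives weights 1/2, 1/2 on A_1, A_2.
Q = (1/2)·(10, -9/2) + (1/2)·(20, 19) = (15, 29/4).

(15, 29/4)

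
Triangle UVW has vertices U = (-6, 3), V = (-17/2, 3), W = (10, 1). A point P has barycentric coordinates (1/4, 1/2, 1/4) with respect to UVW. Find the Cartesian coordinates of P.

(-13/4, 5/2)

P = (1/4)·U + (1/2)·V + (1/4)·W.
x-coordinate: (1/4)·(-6) + (1/2)·(-17/2) + (1/4)·10 = -13/4.
y-coordinate: (1/4)·3 + (1/2)·3 + (1/4)·1 = 5/2.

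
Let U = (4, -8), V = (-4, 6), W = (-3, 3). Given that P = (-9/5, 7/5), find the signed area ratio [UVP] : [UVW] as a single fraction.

3/5

[UVW] = ½·(4·(6−3) + (-4)·(3−(-8)) + (-3)·(-8−6)) = ½·(12 − 44 + 42) = 5.
[UVP] = ½·(4·(6−(7/5)) + (-4)·(7/5−(-8)) + (-9/5)·(-8−6)) = ½·(92/5 − 188/5 + 126/5) = 3, so the ratio is 3/5 = 3/5.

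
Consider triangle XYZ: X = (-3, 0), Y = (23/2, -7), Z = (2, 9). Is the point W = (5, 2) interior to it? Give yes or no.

yes

Barycentric coordinates of W: (37/331, 124/331, 170/331).
The three coordinates are positive, positive, positive; a point is interior exactly when all three are positive.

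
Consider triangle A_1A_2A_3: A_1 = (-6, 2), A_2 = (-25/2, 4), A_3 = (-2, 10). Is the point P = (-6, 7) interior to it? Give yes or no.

Barycentric coordinates of P: (1/8, 1/3, 13/24).
The three coordinates are positive, positive, positive; a point is interior exactly when all three are positive.

yes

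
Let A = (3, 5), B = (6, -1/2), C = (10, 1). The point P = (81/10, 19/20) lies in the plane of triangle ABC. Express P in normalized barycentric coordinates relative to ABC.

Signed area of the reference triangle: [ABC] = ½·(3·(-1/2−1) + 6·(1−5) + 10·(5−(-1/2))) = ½·(-9/2 − 24 + 55) = 53/4.
[PBC] = ½·((81/10)·(-1/2−1) + 6·(1−(19/20)) + 10·(19/20−(-1/2))) = ½·(-243/20 + 3/10 + 29/2) = 53/40, so the A-coordinate is (53/40)/(53/4) = 1/10.
[APC] = ½·(3·(19/20−1) + (81/10)·(1−5) + 10·(5−(19/20))) = ½·(-3/20 − 162/5 + 81/2) = 159/40, so the B-coordinate is 3/10.
[ABP] = ½·(3·(-1/2−(19/20)) + 6·(19/20−5) + (81/10)·(5−(-1/2))) = ½·(-87/20 − 243/10 + 891/20) = 159/20, so the C-coordinate is 3/5.

(1/10, 3/10, 3/5)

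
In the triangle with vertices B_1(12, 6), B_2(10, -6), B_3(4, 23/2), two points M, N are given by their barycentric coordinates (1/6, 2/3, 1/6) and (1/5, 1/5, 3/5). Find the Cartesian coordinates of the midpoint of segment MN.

(121/15, 349/120)

Barycentric coordinates of the midpoint are the average: (11/60, 13/30, 23/60).
Converting: (11/60)·B_1 + (13/30)·B_2 + (23/60)·B_3 = (121/15, 349/120).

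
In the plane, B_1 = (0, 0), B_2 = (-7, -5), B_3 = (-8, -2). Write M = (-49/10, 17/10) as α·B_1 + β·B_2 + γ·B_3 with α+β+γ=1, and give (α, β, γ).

Signed area of the reference triangle: [B_1B_2B_3] = ½·(0·(-5−(-2)) + (-7)·(-2−0) + (-8)·(0−(-5))) = ½·(0 + 14 − 40) = -13.
[MB_2B_3] = ½·((-49/10)·(-5−(-2)) + (-7)·(-2−(17/10)) + (-8)·(17/10−(-5))) = ½·(147/10 + 259/10 − 268/5) = -13/2, so the B_1-coordinate is (-13/2)/(-13) = 1/2.
[B_1MB_3] = ½·(0·(17/10−(-2)) + (-49/10)·(-2−0) + (-8)·(0−(17/10))) = ½·(0 + 49/5 + 68/5) = 117/10, so the B_2-coordinate is -9/10.
[B_1B_2M] = ½·(0·(-5−(17/10)) + (-7)·(17/10−0) + (-49/10)·(0−(-5))) = ½·(0 − 119/10 − 49/2) = -91/5, so the B_3-coordinate is 7/5.

(1/2, -9/10, 7/5)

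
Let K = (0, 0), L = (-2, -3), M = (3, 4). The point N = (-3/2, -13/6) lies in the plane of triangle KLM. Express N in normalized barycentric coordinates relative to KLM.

Signed area of the reference triangle: [KLM] = ½·(0·(-3−4) + (-2)·(4−0) + 3·(0−(-3))) = ½·(0 − 8 + 9) = 1/2.
[NLM] = ½·((-3/2)·(-3−4) + (-2)·(4−(-13/6)) + 3·(-13/6−(-3))) = ½·(21/2 − 37/3 + 5/2) = 1/3, so the K-coordinate is (1/3)/(1/2) = 2/3.
[KNM] = ½·(0·(-13/6−4) + (-3/2)·(4−0) + 3·(0−(-13/6))) = ½·(0 − 6 + 13/2) = 1/4, so the L-coordinate is 1/2.
[KLN] = ½·(0·(-3−(-13/6)) + (-2)·(-13/6−0) + (-3/2)·(0−(-3))) = ½·(0 + 13/3 − 9/2) = -1/12, so the M-coordinate is -1/6.
Check: 2/3 + 1/2 − 1/6 = 1.

(2/3, 1/2, -1/6)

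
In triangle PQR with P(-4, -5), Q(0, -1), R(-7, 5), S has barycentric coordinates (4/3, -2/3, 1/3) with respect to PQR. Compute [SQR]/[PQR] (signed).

4/3

The signed ratio [SQR]/[PQR] equals the barycentric coordinate of S at vertex P, which is 4/3.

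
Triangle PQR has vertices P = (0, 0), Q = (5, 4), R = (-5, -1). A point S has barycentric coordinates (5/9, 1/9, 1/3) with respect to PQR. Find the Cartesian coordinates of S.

(-10/9, 1/9)

S = (5/9)·P + (1/9)·Q + (1/3)·R.
x-coordinate: (5/9)·0 + (1/9)·5 + (1/3)·(-5) = -10/9.
y-coordinate: (5/9)·0 + (1/9)·4 + (1/3)·(-1) = 1/9.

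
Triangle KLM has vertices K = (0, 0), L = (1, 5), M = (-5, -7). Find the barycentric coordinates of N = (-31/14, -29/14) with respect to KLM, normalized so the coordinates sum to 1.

Signed area of the reference triangle: [KLM] = ½·(0·(5−(-7)) + 1·(-7−0) + (-5)·(0−5)) = ½·(0 − 7 + 25) = 9.
[NLM] = ½·((-31/14)·(5−(-7)) + 1·(-7−(-29/14)) + (-5)·(-29/14−5)) = ½·(-186/7 − 69/14 + 495/14) = 27/14, so the K-coordinate is (27/14)/9 = 3/14.
[KNM] = ½·(0·(-29/14−(-7)) + (-31/14)·(-7−0) + (-5)·(0−(-29/14))) = ½·(0 + 31/2 − 145/14) = 18/7, so the L-coordinate is 2/7.
[KLN] = ½·(0·(5−(-29/14)) + 1·(-29/14−0) + (-31/14)·(0−5)) = ½·(0 − 29/14 + 155/14) = 9/2, so the M-coordinate is 1/2.

(3/14, 2/7, 1/2)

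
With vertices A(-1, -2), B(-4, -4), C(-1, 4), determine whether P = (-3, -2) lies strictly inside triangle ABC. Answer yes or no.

Barycentric coordinates of P: (1/9, 2/3, 2/9).
The three coordinates are positive, positive, positive; a point is interior exactly when all three are positive.

yes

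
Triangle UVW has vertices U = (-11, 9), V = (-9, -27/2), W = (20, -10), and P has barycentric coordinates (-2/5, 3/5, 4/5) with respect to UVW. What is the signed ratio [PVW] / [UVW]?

-2/5

The signed ratio [PVW]/[UVW] equals the barycentric coordinate of P at vertex U, which is -2/5.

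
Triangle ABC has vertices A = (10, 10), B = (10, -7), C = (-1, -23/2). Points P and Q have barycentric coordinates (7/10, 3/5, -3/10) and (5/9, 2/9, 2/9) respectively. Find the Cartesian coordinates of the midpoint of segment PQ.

Barycentric coordinates of the midpoint are the average: (113/180, 37/90, -7/180).
Converting: (113/180)·A + (37/90)·B + (-7/180)·C = (1877/180, 277/72).

(1877/180, 277/72)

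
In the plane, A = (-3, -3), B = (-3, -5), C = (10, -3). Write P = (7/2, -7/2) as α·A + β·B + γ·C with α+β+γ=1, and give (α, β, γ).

(1/4, 1/4, 1/2)

Signed area of the reference triangle: [ABC] = ½·((-3)·(-5−(-3)) + (-3)·(-3−(-3)) + 10·(-3−(-5))) = ½·(6 + 0 + 20) = 13.
[PBC] = ½·((7/2)·(-5−(-3)) + (-3)·(-3−(-7/2)) + 10·(-7/2−(-5))) = ½·(-7 − 3/2 + 15) = 13/4, so the A-coordinate is (13/4)/13 = 1/4.
[APC] = ½·((-3)·(-7/2−(-3)) + (7/2)·(-3−(-3)) + 10·(-3−(-7/2))) = ½·(3/2 + 0 + 5) = 13/4, so the B-coordinate is 1/4.
[ABP] = ½·((-3)·(-5−(-7/2)) + (-3)·(-7/2−(-3)) + (7/2)·(-3−(-5))) = ½·(9/2 + 3/2 + 7) = 13/2, so the C-coordinate is 1/2.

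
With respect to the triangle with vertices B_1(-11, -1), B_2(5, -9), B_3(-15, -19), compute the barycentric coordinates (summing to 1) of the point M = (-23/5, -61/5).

Signed area of the reference triangle: [B_1B_2B_3] = ½·((-11)·(-9−(-19)) + 5·(-19−(-1)) + (-15)·(-1−(-9))) = ½·(-110 − 90 − 120) = -160.
[MB_2B_3] = ½·((-23/5)·(-9−(-19)) + 5·(-19−(-61/5)) + (-15)·(-61/5−(-9))) = ½·(-46 − 34 + 48) = -16, so the B_1-coordinate is (-16)/(-160) = 1/10.
[B_1MB_3] = ½·((-11)·(-61/5−(-19)) + (-23/5)·(-19−(-1)) + (-15)·(-1−(-61/5))) = ½·(-374/5 + 414/5 − 168) = -80, so the B_2-coordinate is 1/2.
[B_1B_2M] = ½·((-11)·(-9−(-61/5)) + 5·(-61/5−(-1)) + (-23/5)·(-1−(-9))) = ½·(-176/5 − 56 − 184/5) = -64, so the B_3-coordinate is 2/5.
Check: 1/10 + 1/2 + 2/5 = 1.

(1/10, 1/2, 2/5)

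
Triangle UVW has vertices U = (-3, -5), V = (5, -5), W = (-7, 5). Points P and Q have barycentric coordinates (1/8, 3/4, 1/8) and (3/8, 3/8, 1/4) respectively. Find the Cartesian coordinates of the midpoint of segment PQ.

Barycentric coordinates of the midpoint are the average: (1/4, 9/16, 3/16).
Converting: (1/4)·U + (9/16)·V + (3/16)·W = (3/4, -25/8).

(3/4, -25/8)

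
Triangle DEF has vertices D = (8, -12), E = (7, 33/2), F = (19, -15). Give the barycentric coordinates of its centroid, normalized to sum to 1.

The centroid is the average of the vertices, so each weight is 1/3.

(1/3, 1/3, 1/3)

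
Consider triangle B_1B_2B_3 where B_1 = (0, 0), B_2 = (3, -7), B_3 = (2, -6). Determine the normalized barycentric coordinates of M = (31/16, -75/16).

Signed area of the reference triangle: [B_1B_2B_3] = ½·(0·(-7−(-6)) + 3·(-6−0) + 2·(0−(-7))) = ½·(0 − 18 + 14) = -2.
[MB_2B_3] = ½·((31/16)·(-7−(-6)) + 3·(-6−(-75/16)) + 2·(-75/16−(-7))) = ½·(-31/16 − 63/16 + 37/8) = -5/8, so the B_1-coordinate is (-5/8)/(-2) = 5/16.
[B_1MB_3] = ½·(0·(-75/16−(-6)) + (31/16)·(-6−0) + 2·(0−(-75/16))) = ½·(0 − 93/8 + 75/8) = -9/8, so the B_2-coordinate is 9/16.
[B_1B_2M] = ½·(0·(-7−(-75/16)) + 3·(-75/16−0) + (31/16)·(0−(-7))) = ½·(0 − 225/16 + 217/16) = -1/4, so the B_3-coordinate is 1/8.

(5/16, 9/16, 1/8)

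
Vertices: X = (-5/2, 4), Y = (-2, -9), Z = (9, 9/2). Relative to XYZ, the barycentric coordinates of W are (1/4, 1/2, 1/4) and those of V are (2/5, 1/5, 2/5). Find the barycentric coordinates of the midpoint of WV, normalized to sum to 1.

Since both coordinate triples sum to 1, the midpoint's barycentrics are the componentwise average.
(1/4+2/5)/2 = 13/40; similarly 7/20 and 13/40.

(13/40, 7/20, 13/40)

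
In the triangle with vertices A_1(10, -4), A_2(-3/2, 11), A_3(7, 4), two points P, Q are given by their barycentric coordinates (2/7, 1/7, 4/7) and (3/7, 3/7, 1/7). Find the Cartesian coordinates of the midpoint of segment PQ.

(79/14, 22/7)

Barycentric coordinates of the midpoint are the average: (5/14, 2/7, 5/14).
Converting: (5/14)·A_1 + (2/7)·A_2 + (5/14)·A_3 = (79/14, 22/7).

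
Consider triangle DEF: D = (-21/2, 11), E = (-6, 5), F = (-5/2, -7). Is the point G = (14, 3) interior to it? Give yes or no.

no

Barycentric coordinates of G: (-233/33, 377/33, -37/11).
The three coordinates are negative, positive, negative; a point is interior exactly when all three are positive.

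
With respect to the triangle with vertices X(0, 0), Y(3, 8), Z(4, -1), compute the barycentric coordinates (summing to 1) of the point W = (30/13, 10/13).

(5/13, 2/13, 6/13)

Signed area of the reference triangle: [XYZ] = ½·(0·(8−(-1)) + 3·(-1−0) + 4·(0−8)) = ½·(0 − 3 − 32) = -35/2.
[WYZ] = ½·((30/13)·(8−(-1)) + 3·(-1−(10/13)) + 4·(10/13−8)) = ½·(270/13 − 69/13 − 376/13) = -175/26, so the X-coordinate is (-175/26)/(-35/2) = 5/13.
[XWZ] = ½·(0·(10/13−(-1)) + (30/13)·(-1−0) + 4·(0−(10/13))) = ½·(0 − 30/13 − 40/13) = -35/13, so the Y-coordinate is 2/13.
[XYW] = ½·(0·(8−(10/13)) + 3·(10/13−0) + (30/13)·(0−8)) = ½·(0 + 30/13 − 240/13) = -105/13, so the Z-coordinate is 6/13.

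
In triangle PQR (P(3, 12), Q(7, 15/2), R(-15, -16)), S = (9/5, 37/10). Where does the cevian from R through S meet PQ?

(6, 69/8)

Barycentric coordinates of S with respect to PQR: (1/5, 3/5, 1/5).
On side PQ the R-coordinate is zero; dropping S's R-weight 1/5 and renormalizing the remaining 1/5 : 3/5 gives weights 1/4, 3/4 on P, Q.
T = (1/4)·(3, 12) + (3/4)·(7, 15/2) = (6, 69/8).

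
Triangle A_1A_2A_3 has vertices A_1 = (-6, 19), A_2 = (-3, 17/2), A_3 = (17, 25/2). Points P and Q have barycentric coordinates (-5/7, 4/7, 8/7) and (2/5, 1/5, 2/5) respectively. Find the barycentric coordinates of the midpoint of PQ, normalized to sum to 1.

Since both coordinate triples sum to 1, the midpoint's barycentrics are the componentwise average.
(-5/7+2/5)/2 = -11/70; similarly 27/70 and 27/35.

(-11/70, 27/70, 27/35)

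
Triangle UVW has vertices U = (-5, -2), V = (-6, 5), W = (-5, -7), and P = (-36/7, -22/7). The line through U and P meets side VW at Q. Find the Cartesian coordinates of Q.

Barycentric coordinates of P with respect to UVW: (3/7, 1/7, 3/7).
On side VW the U-coordinate is zero; dropping P's U-weight 3/7 and renormalizing the remaining 1/7 : 3/7 gives weights 1/4, 3/4 on V, W.
Q = (1/4)·(-6, 5) + (3/4)·(-5, -7) = (-21/4, -4).

(-21/4, -4)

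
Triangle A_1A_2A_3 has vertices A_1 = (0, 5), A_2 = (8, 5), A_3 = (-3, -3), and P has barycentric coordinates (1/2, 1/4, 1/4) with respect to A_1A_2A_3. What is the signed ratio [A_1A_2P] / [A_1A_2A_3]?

1/4

The signed ratio [A_1A_2P]/[A_1A_2A_3] equals the barycentric coordinate of P at vertex A_3, which is 1/4.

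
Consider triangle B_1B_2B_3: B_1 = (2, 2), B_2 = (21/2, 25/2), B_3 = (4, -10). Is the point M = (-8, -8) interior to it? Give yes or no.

no

Barycentric coordinates of M: (283/123, -140/123, -20/123).
The three coordinates are positive, negative, negative; a point is interior exactly when all three are positive.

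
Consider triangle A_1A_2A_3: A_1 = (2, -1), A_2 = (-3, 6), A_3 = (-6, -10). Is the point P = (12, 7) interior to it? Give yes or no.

Barycentric coordinates of P: (237/101, -26/101, -110/101).
The three coordinates are positive, negative, negative; a point is interior exactly when all three are positive.

no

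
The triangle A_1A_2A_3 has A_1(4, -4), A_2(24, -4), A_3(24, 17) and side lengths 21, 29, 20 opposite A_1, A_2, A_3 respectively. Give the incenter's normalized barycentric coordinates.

The incenter has barycentric coordinates proportional to the opposite side lengths: (21 : 29 : 20).
Normalizing by 21+29+20 = 70 gives (3/10, 29/70, 2/7).

(3/10, 29/70, 2/7)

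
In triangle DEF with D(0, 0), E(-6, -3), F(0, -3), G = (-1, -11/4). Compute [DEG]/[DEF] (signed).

[DEF] = ½·(0·(-3−(-3)) + (-6)·(-3−0) + 0·(0−(-3))) = ½·(0 + 18 + 0) = 9.
[DEG] = ½·(0·(-3−(-11/4)) + (-6)·(-11/4−0) + (-1)·(0−(-3))) = ½·(0 + 33/2 − 3) = 27/4, so the ratio is (27/4)/9 = 3/4.

3/4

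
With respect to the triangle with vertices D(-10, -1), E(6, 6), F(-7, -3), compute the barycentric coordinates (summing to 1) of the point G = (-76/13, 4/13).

Signed area of the reference triangle: [DEF] = ½·((-10)·(6−(-3)) + 6·(-3−(-1)) + (-7)·(-1−6)) = ½·(-90 − 12 + 49) = -53/2.
[GEF] = ½·((-76/13)·(6−(-3)) + 6·(-3−(4/13)) + (-7)·(4/13−6)) = ½·(-684/13 − 258/13 + 518/13) = -212/13, so the D-coordinate is (-212/13)/(-53/2) = 8/13.
[DGF] = ½·((-10)·(4/13−(-3)) + (-76/13)·(-3−(-1)) + (-7)·(-1−(4/13))) = ½·(-430/13 + 152/13 + 119/13) = -159/26, so the E-coordinate is 3/13.
[DEG] = ½·((-10)·(6−(4/13)) + 6·(4/13−(-1)) + (-76/13)·(-1−6)) = ½·(-740/13 + 102/13 + 532/13) = -53/13, so the F-coordinate is 2/13.
Check: 8/13 + 3/13 + 2/13 = 1.

(8/13, 3/13, 2/13)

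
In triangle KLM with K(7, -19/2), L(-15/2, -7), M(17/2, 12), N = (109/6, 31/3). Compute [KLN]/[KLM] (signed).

[KLM] = ½·(7·(-7−12) + (-15/2)·(12−(-19/2)) + (17/2)·(-19/2−(-7))) = ½·(-133 − 645/4 − 85/4) = -631/4.
[KLN] = ½·(7·(-7−(31/3)) + (-15/2)·(31/3−(-19/2)) + (109/6)·(-19/2−(-7))) = ½·(-364/3 − 595/4 − 545/12) = -631/4, so the ratio is (-631/4)/(-631/4) = 1.

1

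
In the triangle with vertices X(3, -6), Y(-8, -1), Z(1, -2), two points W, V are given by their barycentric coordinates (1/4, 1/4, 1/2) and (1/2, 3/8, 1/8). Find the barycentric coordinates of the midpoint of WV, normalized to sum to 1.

Since both coordinate triples sum to 1, the midpoint's barycentrics are the componentwise average.
(1/4+1/2)/2 = 3/8; similarly 5/16 and 5/16.

(3/8, 5/16, 5/16)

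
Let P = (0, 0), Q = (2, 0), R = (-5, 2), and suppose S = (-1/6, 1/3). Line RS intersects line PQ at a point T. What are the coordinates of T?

(4/5, 0)

Barycentric coordinates of S with respect to PQR: (1/2, 1/3, 1/6).
On side PQ the R-coordinate is zero; dropping S's R-weight 1/6 and renormalizing the remaining 1/2 : 1/3 gives weights 3/5, 2/5 on P, Q.
T = (3/5)·(0, 0) + (2/5)·(2, 0) = (4/5, 0).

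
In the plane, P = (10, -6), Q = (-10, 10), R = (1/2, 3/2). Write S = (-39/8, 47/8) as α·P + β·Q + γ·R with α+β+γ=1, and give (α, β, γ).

Signed area of the reference triangle: [PQR] = ½·(10·(10−(3/2)) + (-10)·(3/2−(-6)) + (1/2)·(-6−10)) = ½·(85 − 75 − 8) = 1.
[SQR] = ½·((-39/8)·(10−(3/2)) + (-10)·(3/2−(47/8)) + (1/2)·(47/8−10)) = ½·(-663/16 + 175/4 − 33/16) = 1/8, so the P-coordinate is (1/8)/1 = 1/8.
[PSR] = ½·(10·(47/8−(3/2)) + (-39/8)·(3/2−(-6)) + (1/2)·(-6−(47/8))) = ½·(175/4 − 585/16 − 95/16) = 5/8, so the Q-coordinate is 5/8.
[PQS] = ½·(10·(10−(47/8)) + (-10)·(47/8−(-6)) + (-39/8)·(-6−10)) = ½·(165/4 − 475/4 + 78) = 1/4, so the R-coordinate is 1/4.

(1/8, 5/8, 1/4)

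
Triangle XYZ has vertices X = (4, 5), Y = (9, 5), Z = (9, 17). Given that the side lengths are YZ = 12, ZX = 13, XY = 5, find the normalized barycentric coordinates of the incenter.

(2/5, 13/30, 1/6)

The incenter has barycentric coordinates proportional to the opposite side lengths: (12 : 13 : 5).
Normalizing by 12+13+5 = 30 gives (2/5, 13/30, 1/6).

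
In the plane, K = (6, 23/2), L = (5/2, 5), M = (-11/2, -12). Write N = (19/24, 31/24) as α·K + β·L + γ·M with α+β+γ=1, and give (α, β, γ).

Signed area of the reference triangle: [KLM] = ½·(6·(5−(-12)) + (5/2)·(-12−(23/2)) + (-11/2)·(23/2−5)) = ½·(102 − 235/4 − 143/4) = 15/4.
[NLM] = ½·((19/24)·(5−(-12)) + (5/2)·(-12−(31/24)) + (-11/2)·(31/24−5)) = ½·(323/24 − 1595/48 + 979/48) = 5/16, so the K-coordinate is (5/16)/(15/4) = 1/12.
[KNM] = ½·(6·(31/24−(-12)) + (19/24)·(-12−(23/2)) + (-11/2)·(23/2−(31/24))) = ½·(319/4 − 893/48 − 2695/48) = 5/2, so the L-coordinate is 2/3.
[KLN] = ½·(6·(5−(31/24)) + (5/2)·(31/24−(23/2)) + (19/24)·(23/2−5)) = ½·(89/4 − 1225/48 + 247/48) = 15/16, so the M-coordinate is 1/4.

(1/12, 2/3, 1/4)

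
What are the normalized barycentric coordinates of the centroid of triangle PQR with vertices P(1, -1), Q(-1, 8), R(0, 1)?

(1/3, 1/3, 1/3)

The centroid is the average of the vertices, so each weight is 1/3.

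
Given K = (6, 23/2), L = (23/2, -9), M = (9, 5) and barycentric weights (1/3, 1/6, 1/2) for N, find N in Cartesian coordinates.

N = (1/3)·K + (1/6)·L + (1/2)·M.
x-coordinate: (1/3)·6 + (1/6)·(23/2) + (1/2)·9 = 101/12.
y-coordinate: (1/3)·(23/2) + (1/6)·(-9) + (1/2)·5 = 29/6.

(101/12, 29/6)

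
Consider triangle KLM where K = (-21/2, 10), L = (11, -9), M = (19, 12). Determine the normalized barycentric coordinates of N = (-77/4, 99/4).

Signed area of the reference triangle: [KLM] = ½·((-21/2)·(-9−12) + 11·(12−10) + 19·(10−(-9))) = ½·(441/2 + 22 + 361) = 1207/4.
[NLM] = ½·((-77/4)·(-9−12) + 11·(12−(99/4)) + 19·(99/4−(-9))) = ½·(1617/4 − 561/4 + 2565/4) = 3621/8, so the K-coordinate is (3621/8)/(1207/4) = 3/2.
[KNM] = ½·((-21/2)·(99/4−12) + (-77/4)·(12−10) + 19·(10−(99/4))) = ½·(-1071/8 − 77/2 − 1121/4) = -3621/16, so the L-coordinate is -3/4.
[KLN] = ½·((-21/2)·(-9−(99/4)) + 11·(99/4−10) + (-77/4)·(10−(-9))) = ½·(2835/8 + 649/4 − 1463/4) = 1207/16, so the M-coordinate is 1/4.
Check: 3/2 − 3/4 + 1/4 = 1.

(3/2, -3/4, 1/4)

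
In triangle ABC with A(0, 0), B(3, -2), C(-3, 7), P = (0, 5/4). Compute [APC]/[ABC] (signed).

[ABC] = ½·(0·(-2−7) + 3·(7−0) + (-3)·(0−(-2))) = ½·(0 + 21 − 6) = 15/2.
[APC] = ½·(0·(5/4−7) + 0·(7−0) + (-3)·(0−(5/4))) = ½·(0 + 0 + 15/4) = 15/8, so the ratio is (15/8)/(15/2) = 1/4.

1/4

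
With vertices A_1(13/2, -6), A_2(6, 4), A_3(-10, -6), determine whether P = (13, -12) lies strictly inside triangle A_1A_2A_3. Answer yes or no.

no

Barycentric coordinates of P: (326/165, -3/5, -62/165).
The three coordinates are positive, negative, negative; a point is interior exactly when all three are positive.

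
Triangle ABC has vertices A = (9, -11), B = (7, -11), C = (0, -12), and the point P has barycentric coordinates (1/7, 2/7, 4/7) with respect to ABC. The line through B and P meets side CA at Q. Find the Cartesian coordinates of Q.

(9/5, -59/5)

Line BP meets CA where the B-coordinate vanishes; zeroing P's B-weight and renormalizing leaves C, A-weights 4/7 : 1/7 → (4/5, 1/5).
So Q = (4/5)·C + (1/5)·A = (9/5, -59/5).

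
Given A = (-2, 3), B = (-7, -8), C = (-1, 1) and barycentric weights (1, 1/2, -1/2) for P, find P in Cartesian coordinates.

P = 1·A + (1/2)·B + (-1/2)·C.
x-coordinate: 1·(-2) + (1/2)·(-7) + (-1/2)·(-1) = -5.
y-coordinate: 1·3 + (1/2)·(-8) + (-1/2)·1 = -3/2.

(-5, -3/2)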